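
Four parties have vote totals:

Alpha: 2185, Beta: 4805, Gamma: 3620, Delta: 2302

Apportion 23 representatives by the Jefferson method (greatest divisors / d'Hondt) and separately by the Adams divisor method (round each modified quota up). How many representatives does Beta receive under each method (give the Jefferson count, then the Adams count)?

9 and 8

Jefferson: Alpha 4, Beta 9, Gamma 6, Delta 4.
Adams: Alpha 4, Beta 8, Gamma 7, Delta 4.
Beta gets 9 under Jefferson and 8 under Adams.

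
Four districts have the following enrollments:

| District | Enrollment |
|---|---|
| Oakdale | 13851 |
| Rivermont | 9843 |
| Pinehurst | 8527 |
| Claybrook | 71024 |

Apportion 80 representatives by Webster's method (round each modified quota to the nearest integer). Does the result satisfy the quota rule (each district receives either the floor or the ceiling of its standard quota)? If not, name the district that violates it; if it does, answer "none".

Claybrook

Standard quotas: Oakdale 10.733, Rivermont 7.627, Pinehurst 6.607, Claybrook 55.033.
Webster allocation: Oakdale 11, Rivermont 8, Pinehurst 7, Claybrook 54.
Claybrook has quota 55.033 (lower 55, upper 56) but receives 54 — outside the quota interval.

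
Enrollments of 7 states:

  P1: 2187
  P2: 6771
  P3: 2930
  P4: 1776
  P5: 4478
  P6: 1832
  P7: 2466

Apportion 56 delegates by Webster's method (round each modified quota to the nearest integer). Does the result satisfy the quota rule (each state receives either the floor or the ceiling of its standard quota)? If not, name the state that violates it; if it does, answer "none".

Standard quotas: P1 5.458, P2 16.897, P3 7.312, P4 4.432, P5 11.175, P6 4.572, P7 6.154.
Webster allocation: P1 6, P2 17, P3 7, P4 4, P5 11, P6 5, P7 6.
Every allocation lies between the lower and upper quota.

none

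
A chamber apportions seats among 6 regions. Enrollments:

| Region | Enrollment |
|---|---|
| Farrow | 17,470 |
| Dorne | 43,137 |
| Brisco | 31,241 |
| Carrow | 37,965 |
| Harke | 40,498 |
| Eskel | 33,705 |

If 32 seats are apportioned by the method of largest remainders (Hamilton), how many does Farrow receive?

3

Standard divisor: 204016 ÷ 32 ≈ 6375.5.
Standard quotas: Farrow 2.7402, Dorne 6.7661, Brisco 4.9002, Carrow 5.9548, Harke 6.3521, Eskel 5.2866.
Lower quotas: Farrow 2, Dorne 6, Brisco 4, Carrow 5, Harke 6, Eskel 5 (sum 28, leaving 4 seats).
Remainders in descending order: Carrow 0.9548, Brisco 0.9002, Dorne 0.7661, Farrow 0.7402, Harke 0.3521, Eskel 0.2866.
Largest remainders: Carrow, Brisco, Dorne, Farrow receive the extra seats.
Farrow receives 3.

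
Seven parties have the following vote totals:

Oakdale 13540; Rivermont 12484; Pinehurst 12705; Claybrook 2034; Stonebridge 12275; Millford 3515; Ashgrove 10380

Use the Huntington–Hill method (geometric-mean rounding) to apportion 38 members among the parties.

Oakdale 8, Rivermont 7, Pinehurst 7, Claybrook 1, Stonebridge 7, Millford 2, Ashgrove 6

With divisor 1754: modified quotas Oakdale 7.719, Rivermont 7.117, Pinehurst 7.243, Claybrook 1.160, Stonebridge 6.998, Millford 2.004, Ashgrove 5.918.
Geometric-mean thresholds: Oakdale √(7·8)=7.483, Rivermont √(7·8)=7.483, Pinehurst √(7·8)=7.483, Claybrook √(1·2)=1.414, Stonebridge √(6·7)=6.481, Millford √(2·3)=2.449, Ashgrove √(5·6)=5.477.
Each quota rounded against its threshold gives Oakdale 8, Rivermont 7, Pinehurst 7, Claybrook 1, Stonebridge 7, Millford 2, Ashgrove 6 (total 38).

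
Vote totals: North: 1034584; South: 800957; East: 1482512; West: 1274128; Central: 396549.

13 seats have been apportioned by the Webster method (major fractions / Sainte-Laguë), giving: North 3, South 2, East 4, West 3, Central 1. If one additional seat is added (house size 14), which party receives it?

Priority for the next seat is population ÷ (current seats + 0.5).
Priorities: North 295595.429, South 320382.800, East 329447.111, West 364036.571, Central 264366.000.
Highest priority: West.

West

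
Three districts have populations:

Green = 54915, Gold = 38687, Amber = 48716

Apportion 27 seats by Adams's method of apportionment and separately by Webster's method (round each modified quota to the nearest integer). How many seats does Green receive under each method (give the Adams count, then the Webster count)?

10 and 11

Adams: Green 10, Gold 8, Amber 9.
Webster: Green 11, Gold 7, Amber 9.
Green gets 10 under Adams and 11 under Webster.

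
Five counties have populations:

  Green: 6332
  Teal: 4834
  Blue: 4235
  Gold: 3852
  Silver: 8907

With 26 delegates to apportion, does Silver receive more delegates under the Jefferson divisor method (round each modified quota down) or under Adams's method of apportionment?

Jefferson

Jefferson: Green 6, Teal 4, Blue 4, Gold 3, Silver 9.
Adams: Green 6, Teal 4, Blue 4, Gold 4, Silver 8.
Silver gets 9 under Jefferson and 8 under Adams.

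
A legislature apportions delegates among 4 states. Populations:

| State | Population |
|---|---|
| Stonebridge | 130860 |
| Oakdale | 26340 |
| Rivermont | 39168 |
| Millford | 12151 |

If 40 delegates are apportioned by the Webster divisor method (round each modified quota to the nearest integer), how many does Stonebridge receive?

Standard divisor 208519/40 ≈ 5212.975; standard quotas: Stonebridge 25.103, Oakdale 5.053, Rivermont 7.514, Millford 2.331.
Rounding to the nearest integer gives Stonebridge 25, Oakdale 5, Rivermont 8, Millford 2 — total 40, matching the house size, so no adjustment is needed.
Stonebridge receives 25.

25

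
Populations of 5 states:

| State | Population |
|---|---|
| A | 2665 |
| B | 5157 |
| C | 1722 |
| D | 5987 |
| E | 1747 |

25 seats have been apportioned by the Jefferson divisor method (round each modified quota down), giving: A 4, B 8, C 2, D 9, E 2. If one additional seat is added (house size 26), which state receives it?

Priority for the next seat is population ÷ (current seats + 1).
Priorities: A 533.000, B 573.000, C 574.000, D 598.700, E 582.333.
Highest priority: D.

D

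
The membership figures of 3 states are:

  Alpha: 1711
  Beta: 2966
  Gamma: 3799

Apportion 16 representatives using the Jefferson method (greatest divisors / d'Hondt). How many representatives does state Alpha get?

Standard divisor 8476/16 ≈ 529.75; standard quotas: Alpha 3.230, Beta 5.599, Gamma 7.171.
Rounding down gives 3, 5, 7 = 15 seats, so the divisor must be adjusted.
With modified divisor 480: modified quotas Alpha 3.565, Beta 6.179, Gamma 7.915.
Rounding down: Alpha 3, Beta 6, Gamma 7 (total 16).
Alpha receives 3.

3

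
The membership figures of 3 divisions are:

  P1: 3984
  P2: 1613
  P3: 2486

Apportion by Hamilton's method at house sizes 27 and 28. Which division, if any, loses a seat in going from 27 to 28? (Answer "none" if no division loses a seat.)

At 27 seats: P1 13, P2 6, P3 8.
At 28 seats: P1 14, P2 5, P3 9.
P2 drops from 6 to 5.

P2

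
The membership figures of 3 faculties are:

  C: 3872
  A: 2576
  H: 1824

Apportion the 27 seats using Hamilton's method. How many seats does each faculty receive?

Standard divisor: 8272 ÷ 27 ≈ 306.37.
Standard quotas: C 12.638, A 8.408, H 5.954.
Lower quotas: C 12, A 8, H 5 (sum 25, leaving 2 seats).
Remainders in descending order: H 0.954, C 0.638, A 0.408.
The surplus seats go to H, C.

C 13, A 8, H 6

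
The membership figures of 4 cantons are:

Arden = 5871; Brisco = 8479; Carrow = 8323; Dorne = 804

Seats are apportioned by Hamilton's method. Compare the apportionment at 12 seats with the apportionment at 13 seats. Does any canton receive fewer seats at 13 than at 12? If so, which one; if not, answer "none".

At 12 seats: Arden 3, Brisco 4, Carrow 4, Dorne 1.
At 13 seats: Arden 3, Brisco 5, Carrow 5, Dorne 0.
Dorne drops from 1 to 0.

Dorne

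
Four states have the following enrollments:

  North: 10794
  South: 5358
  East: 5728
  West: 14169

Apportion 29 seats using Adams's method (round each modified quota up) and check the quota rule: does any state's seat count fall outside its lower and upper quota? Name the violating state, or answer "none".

none

Standard quotas: North 8.683, South 4.310, East 4.608, West 11.398.
Adams allocation: North 9, South 4, East 5, West 11.
Every allocation lies between the lower and upper quota.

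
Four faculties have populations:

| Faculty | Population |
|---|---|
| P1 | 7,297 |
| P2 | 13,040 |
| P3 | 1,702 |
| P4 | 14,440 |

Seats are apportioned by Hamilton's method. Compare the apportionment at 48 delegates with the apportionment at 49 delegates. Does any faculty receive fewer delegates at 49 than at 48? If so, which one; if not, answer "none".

At 48 seats: P1 10, P2 17, P3 2, P4 19.
At 49 seats: P1 10, P2 18, P3 2, P4 19.
No faculty's allocation decreased.

none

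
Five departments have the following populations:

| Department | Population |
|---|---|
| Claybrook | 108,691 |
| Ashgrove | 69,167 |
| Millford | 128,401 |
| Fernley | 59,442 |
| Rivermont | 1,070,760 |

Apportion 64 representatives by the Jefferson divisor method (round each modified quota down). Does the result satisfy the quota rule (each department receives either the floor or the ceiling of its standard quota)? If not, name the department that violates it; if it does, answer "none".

Rivermont

Standard quotas: Claybrook 4.843, Ashgrove 3.082, Millford 5.721, Fernley 2.648, Rivermont 47.707.
Jefferson allocation: Claybrook 5, Ashgrove 3, Millford 5, Fernley 2, Rivermont 49.
Rivermont has quota 47.707 (lower 47, upper 48) but receives 49 — outside the quota interval.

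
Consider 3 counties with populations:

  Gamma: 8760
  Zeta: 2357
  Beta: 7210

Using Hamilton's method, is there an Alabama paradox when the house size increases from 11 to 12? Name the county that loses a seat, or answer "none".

At 11 seats: Gamma 5, Zeta 2, Beta 4.
At 12 seats: Gamma 6, Zeta 1, Beta 5.
Zeta drops from 2 to 1.

Zeta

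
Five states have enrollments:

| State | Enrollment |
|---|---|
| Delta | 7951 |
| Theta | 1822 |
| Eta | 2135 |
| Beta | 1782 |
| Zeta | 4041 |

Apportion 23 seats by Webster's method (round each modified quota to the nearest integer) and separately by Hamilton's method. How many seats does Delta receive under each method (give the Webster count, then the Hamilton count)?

11 and 10

Webster: Delta 11, Theta 2, Eta 3, Beta 2, Zeta 5.
Hamilton: Delta 10, Theta 3, Eta 3, Beta 2, Zeta 5.
Delta gets 11 under Webster and 10 under Hamilton.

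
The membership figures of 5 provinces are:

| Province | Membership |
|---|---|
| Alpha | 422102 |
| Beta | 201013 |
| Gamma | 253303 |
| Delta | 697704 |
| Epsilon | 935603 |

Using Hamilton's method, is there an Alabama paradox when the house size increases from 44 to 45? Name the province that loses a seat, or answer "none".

Gamma

At 44 seats: Alpha 7, Beta 4, Gamma 5, Delta 12, Epsilon 16.
At 45 seats: Alpha 8, Beta 4, Gamma 4, Delta 12, Epsilon 17.
Gamma drops from 5 to 4.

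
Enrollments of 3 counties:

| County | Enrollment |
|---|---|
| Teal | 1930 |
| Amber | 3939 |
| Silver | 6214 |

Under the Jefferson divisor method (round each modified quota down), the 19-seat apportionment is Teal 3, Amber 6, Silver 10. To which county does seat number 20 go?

Priority for the next seat is population ÷ (current seats + 1).
Priorities: Teal 482.500, Amber 562.714, Silver 564.909.
Highest priority: Silver.

Silver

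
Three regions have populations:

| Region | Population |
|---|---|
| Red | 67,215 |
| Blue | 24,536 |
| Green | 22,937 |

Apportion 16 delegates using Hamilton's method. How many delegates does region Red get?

Standard divisor: 114688 ÷ 16 = 7168.
Standard quotas: Red 9.3771, Blue 3.4230, Green 3.1999.
Lower quotas: Red 9, Blue 3, Green 3 (sum 15, leaving 1 seat).
Remainders in descending order: Blue 0.4230, Red 0.3771, Green 0.1999.
Largest remainder: Blue receives the extra seat.
Red receives 9.

9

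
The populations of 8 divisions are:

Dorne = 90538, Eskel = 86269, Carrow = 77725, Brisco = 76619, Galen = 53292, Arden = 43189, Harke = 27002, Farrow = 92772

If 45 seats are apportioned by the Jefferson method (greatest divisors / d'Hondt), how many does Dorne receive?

Standard divisor 547406/45 ≈ 12164.578; standard quotas: Dorne 7.443, Eskel 7.092, Carrow 6.389, Brisco 6.299, Galen 4.381, Arden 3.550, Harke 2.220, Farrow 7.626.
Rounding down gives 7, 7, 6, 6, 4, 3, 2, 7 = 42 seats, so the divisor must be adjusted.
With modified divisor 11000: modified quotas Dorne 8.231, Eskel 7.843, Carrow 7.066, Brisco 6.965, Galen 4.845, Arden 3.926, Harke 2.455, Farrow 8.434.
Rounding down: Dorne 8, Eskel 7, Carrow 7, Brisco 6, Galen 4, Arden 3, Harke 2, Farrow 8 (total 45).
Dorne receives 8.

8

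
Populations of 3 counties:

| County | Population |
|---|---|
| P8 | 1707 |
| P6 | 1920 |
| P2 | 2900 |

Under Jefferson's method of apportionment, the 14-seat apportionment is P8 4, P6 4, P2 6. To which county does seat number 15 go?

Priority for the next seat is population ÷ (current seats + 1).
Priorities: P8 341.400, P6 384.000, P2 414.286.
Highest priority: P2.

P2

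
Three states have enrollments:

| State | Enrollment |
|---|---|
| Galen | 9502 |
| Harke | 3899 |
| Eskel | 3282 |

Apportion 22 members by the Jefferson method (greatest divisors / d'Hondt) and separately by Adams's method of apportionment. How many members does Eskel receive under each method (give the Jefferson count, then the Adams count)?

Jefferson: Galen 13, Harke 5, Eskel 4.
Adams: Galen 12, Harke 5, Eskel 5.
Eskel gets 4 under Jefferson and 5 under Adams.

4 and 5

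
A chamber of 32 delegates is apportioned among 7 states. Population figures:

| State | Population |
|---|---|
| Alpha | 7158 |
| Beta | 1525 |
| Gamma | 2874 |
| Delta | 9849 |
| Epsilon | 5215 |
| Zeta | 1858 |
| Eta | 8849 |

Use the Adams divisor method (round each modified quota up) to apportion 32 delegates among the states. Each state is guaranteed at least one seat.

Standard divisor 37328/32 ≈ 1166.5; standard quotas: Alpha 6.136, Beta 1.307, Gamma 2.464, Delta 8.443, Epsilon 4.471, Zeta 1.593, Eta 7.586.
Rounding up gives 7, 2, 3, 9, 5, 2, 8 = 36 seats, so the divisor must be adjusted.
With modified divisor 1400: modified quotas Alpha 5.113, Beta 1.089, Gamma 2.053, Delta 7.035, Epsilon 3.725, Zeta 1.327, Eta 6.321.
Rounding up: Alpha 6, Beta 2, Gamma 3, Delta 8, Epsilon 4, Zeta 2, Eta 7 (total 32).

Alpha 6, Beta 2, Gamma 3, Delta 8, Epsilon 4, Zeta 2, Eta 7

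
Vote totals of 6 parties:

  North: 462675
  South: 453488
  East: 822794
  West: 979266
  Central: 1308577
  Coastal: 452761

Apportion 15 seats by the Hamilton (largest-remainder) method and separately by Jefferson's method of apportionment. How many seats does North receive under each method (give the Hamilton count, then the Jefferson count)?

Hamilton: North 2, South 2, East 3, West 3, Central 4, Coastal 1.
Jefferson: North 1, South 1, East 3, West 4, Central 5, Coastal 1.
North gets 2 under Hamilton and 1 under Jefferson.

2 and 1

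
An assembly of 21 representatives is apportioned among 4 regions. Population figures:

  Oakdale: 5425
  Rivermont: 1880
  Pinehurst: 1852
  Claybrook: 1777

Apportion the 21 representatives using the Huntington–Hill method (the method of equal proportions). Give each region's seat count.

Oakdale: 10; Rivermont: 4; Pinehurst: 4; Claybrook: 3

With divisor 526: modified quotas Oakdale 10.314, Rivermont 3.574, Pinehurst 3.521, Claybrook 3.378.
Geometric-mean thresholds: Oakdale √(10·11)=10.488, Rivermont √(3·4)=3.464, Pinehurst √(3·4)=3.464, Claybrook √(3·4)=3.464.
Each quota rounded against its threshold gives Oakdale 10, Rivermont 4, Pinehurst 4, Claybrook 3 (total 21).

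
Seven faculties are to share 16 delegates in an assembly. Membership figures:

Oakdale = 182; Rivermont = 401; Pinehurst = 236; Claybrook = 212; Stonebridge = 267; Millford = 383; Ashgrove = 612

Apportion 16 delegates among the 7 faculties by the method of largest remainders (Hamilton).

Oakdale 1, Rivermont 3, Pinehurst 2, Claybrook 1, Stonebridge 2, Millford 3, Ashgrove 4

The standard divisor is 2293/16 ≈ 143.312.
Standard quotas: Oakdale 1.270, Rivermont 2.798, Pinehurst 1.647, Claybrook 1.479, Stonebridge 1.863, Millford 2.672, Ashgrove 4.270.
Lower quotas: Oakdale 1, Rivermont 2, Pinehurst 1, Claybrook 1, Stonebridge 1, Millford 2, Ashgrove 4 (sum 12, leaving 4 seats).
Remainders in descending order: Stonebridge 0.863, Rivermont 0.798, Millford 0.672, Pinehurst 0.647, Claybrook 0.479, Ashgrove 0.270, Oakdale 0.270.
The surplus seats go to Stonebridge, Rivermont, Millford, Pinehurst.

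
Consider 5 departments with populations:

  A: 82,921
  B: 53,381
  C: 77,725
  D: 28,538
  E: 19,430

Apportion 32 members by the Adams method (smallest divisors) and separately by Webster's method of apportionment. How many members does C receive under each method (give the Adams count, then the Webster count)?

9 and 10

Adams: A 10, B 6, C 9, D 4, E 3.
Webster: A 10, B 7, C 10, D 3, E 2.
C gets 9 under Adams and 10 under Webster.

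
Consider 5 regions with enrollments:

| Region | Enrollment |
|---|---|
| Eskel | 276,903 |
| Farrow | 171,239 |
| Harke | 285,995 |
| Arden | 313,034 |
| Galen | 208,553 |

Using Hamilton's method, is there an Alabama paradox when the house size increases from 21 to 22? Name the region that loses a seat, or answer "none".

At 21 seats: Eskel 5, Farrow 3, Harke 5, Arden 5, Galen 3.
At 22 seats: Eskel 5, Farrow 3, Harke 5, Arden 5, Galen 4.
No region's allocation decreased.

none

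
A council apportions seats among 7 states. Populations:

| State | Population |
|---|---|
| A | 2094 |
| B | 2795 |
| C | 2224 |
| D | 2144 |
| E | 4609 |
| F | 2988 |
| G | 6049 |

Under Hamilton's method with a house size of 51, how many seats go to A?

5

The standard divisor is 22903/51 ≈ 449.078.
Standard quotas: A 4.6629, B 6.2239, C 4.9524, D 4.7742, E 10.2632, F 6.6536, G 13.4698.
Lower quotas: A 4, B 6, C 4, D 4, E 10, F 6, G 13 (sum 47, leaving 4 seats).
Remainders in descending order: C 0.9524, D 0.7742, A 0.6629, F 0.6536, G 0.4698, E 0.2632, B 0.2239.
The surplus seats go to C, D, A, F.
A receives 5.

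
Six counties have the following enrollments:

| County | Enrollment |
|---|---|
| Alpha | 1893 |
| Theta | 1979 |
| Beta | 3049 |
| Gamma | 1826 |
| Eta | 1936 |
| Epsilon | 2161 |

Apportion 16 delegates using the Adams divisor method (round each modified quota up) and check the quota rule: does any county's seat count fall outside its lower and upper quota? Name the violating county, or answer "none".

Standard quotas: Alpha 2.358, Theta 2.465, Beta 3.798, Gamma 2.275, Eta 2.412, Epsilon 2.692.
Adams allocation: Alpha 2, Theta 3, Beta 4, Gamma 2, Eta 2, Epsilon 3.
Every allocation lies between the lower and upper quota.

none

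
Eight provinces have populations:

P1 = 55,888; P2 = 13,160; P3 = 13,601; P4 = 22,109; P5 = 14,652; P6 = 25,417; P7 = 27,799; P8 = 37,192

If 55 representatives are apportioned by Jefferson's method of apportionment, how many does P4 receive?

Standard divisor 209818/55 ≈ 3814.873; standard quotas: P1 14.650, P2 3.450, P3 3.565, P4 5.795, P5 3.841, P6 6.663, P7 7.287, P8 9.749.
Rounding down gives 14, 3, 3, 5, 3, 6, 7, 9 = 50 seats, so the divisor must be adjusted.
With modified divisor 3600: modified quotas P1 15.524, P2 3.656, P3 3.778, P4 6.141, P5 4.070, P6 7.060, P7 7.722, P8 10.331.
Rounding down: P1 15, P2 3, P3 3, P4 6, P5 4, P6 7, P7 7, P8 10 (total 55).
P4 receives 6.

6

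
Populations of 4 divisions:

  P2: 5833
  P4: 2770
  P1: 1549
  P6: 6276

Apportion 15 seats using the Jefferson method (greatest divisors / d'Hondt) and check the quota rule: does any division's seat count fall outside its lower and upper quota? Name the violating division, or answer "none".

none

Standard quotas: P2 5.326, P4 2.529, P1 1.414, P6 5.730.
Jefferson allocation: P2 6, P4 2, P1 1, P6 6.
Every allocation lies between the lower and upper quota.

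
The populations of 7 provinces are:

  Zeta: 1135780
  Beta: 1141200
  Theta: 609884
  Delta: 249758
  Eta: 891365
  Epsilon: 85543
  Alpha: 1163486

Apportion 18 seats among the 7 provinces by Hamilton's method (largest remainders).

Standard divisor: 5277016 ÷ 18 ≈ 293167.556.
Standard quotas: Zeta 3.8742, Beta 3.8927, Theta 2.0803, Delta 0.8519, Eta 3.0405, Epsilon 0.2918, Alpha 3.9687.
Lower quotas: Zeta 3, Beta 3, Theta 2, Delta 0, Eta 3, Epsilon 0, Alpha 3 (sum 14, leaving 4 seats).
Remainders in descending order: Alpha 0.9687, Beta 0.8927, Zeta 0.8742, Delta 0.8519, Epsilon 0.2918, Theta 0.0803, Eta 0.0405.
Largest remainders: Alpha, Beta, Zeta, Delta receive the extra seats.

Zeta: 4, Beta: 4, Theta: 2, Delta: 1, Eta: 3, Epsilon: 0, Alpha: 4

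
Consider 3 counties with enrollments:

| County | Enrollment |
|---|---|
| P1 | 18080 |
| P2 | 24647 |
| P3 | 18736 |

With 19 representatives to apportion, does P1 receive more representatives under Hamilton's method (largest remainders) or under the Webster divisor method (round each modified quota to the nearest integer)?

Hamilton: P1 5, P2 8, P3 6.
Webster: P1 6, P2 7, P3 6.
P1 gets 5 under Hamilton and 6 under Webster.

Webster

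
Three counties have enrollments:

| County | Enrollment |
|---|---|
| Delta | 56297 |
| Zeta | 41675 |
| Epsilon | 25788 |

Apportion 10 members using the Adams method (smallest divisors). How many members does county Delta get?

Standard divisor 123760/10 ≈ 12376; standard quotas: Delta 4.549, Zeta 3.367, Epsilon 2.084.
Rounding up gives 5, 4, 3 = 12 seats, so the divisor must be adjusted.
With modified divisor 14000: modified quotas Delta 4.021, Zeta 2.977, Epsilon 1.842.
Rounding up: Delta 5, Zeta 3, Epsilon 2 (total 10).
Delta receives 5.

5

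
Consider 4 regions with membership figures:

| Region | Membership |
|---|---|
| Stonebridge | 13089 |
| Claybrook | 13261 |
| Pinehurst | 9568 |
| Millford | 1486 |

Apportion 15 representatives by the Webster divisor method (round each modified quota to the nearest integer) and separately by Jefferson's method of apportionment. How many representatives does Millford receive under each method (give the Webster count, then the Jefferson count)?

1 and 0

Webster: Stonebridge 5, Claybrook 5, Pinehurst 4, Millford 1.
Jefferson: Stonebridge 5, Claybrook 6, Pinehurst 4, Millford 0.
Millford gets 1 under Webster and 0 under Jefferson.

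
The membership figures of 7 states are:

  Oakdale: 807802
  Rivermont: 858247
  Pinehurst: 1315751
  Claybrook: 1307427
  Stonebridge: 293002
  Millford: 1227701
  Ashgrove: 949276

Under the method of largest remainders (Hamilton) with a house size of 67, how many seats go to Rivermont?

The standard divisor is 6759206/67 ≈ 100883.672.
Standard quotas: Oakdale 8.0073, Rivermont 8.5073, Pinehurst 13.0423, Claybrook 12.9597, Stonebridge 2.9044, Millford 12.1695, Ashgrove 9.4096.
Lower quotas: Oakdale 8, Rivermont 8, Pinehurst 13, Claybrook 12, Stonebridge 2, Millford 12, Ashgrove 9 (sum 64, leaving 3 seats).
Remainders in descending order: Claybrook 0.9597, Stonebridge 0.9044, Rivermont 0.5073, Ashgrove 0.4096, Millford 0.1695, Pinehurst 0.0423, Oakdale 0.0073.
Largest remainders: Claybrook, Stonebridge, Rivermont receive the extra seats.
Rivermont receives 9.

9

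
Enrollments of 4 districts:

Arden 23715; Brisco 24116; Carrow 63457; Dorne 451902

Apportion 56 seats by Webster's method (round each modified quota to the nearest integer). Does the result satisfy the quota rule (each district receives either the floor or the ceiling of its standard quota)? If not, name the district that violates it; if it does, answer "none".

Standard quotas: Arden 2.358, Brisco 2.398, Carrow 6.310, Dorne 44.934.
Webster allocation: Arden 2, Brisco 2, Carrow 6, Dorne 46.
Dorne has quota 44.934 (lower 44, upper 45) but receives 46 — outside the quota interval.

Dorne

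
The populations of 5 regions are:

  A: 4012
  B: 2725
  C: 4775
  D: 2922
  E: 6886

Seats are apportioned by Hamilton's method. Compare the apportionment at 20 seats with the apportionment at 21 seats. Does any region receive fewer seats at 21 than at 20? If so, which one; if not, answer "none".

At 20 seats: A 4, B 3, C 4, D 3, E 6.
At 21 seats: A 4, B 2, C 5, D 3, E 7.
B drops from 3 to 2.

B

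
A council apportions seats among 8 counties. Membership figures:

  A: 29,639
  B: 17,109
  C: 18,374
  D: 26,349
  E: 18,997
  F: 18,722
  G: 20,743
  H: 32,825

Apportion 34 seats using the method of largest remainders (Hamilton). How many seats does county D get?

The standard divisor is 182758/34 ≈ 5375.235.
Standard quotas: A 5.5140, B 3.1829, C 3.4183, D 4.9019, E 3.5342, F 3.4830, G 3.8590, H 6.1067.
Lower quotas: A 5, B 3, C 3, D 4, E 3, F 3, G 3, H 6 (sum 30, leaving 4 seats).
Remainders in descending order: D 0.9019, G 0.8590, E 0.5342, A 0.5140, F 0.4830, C 0.4183, B 0.1829, H 0.1067.
The surplus seats go to D, G, E, A.
D receives 5.

5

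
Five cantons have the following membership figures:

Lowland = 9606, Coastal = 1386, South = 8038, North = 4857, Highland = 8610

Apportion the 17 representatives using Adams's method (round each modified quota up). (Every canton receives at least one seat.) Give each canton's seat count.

Lowland: 5; Coastal: 1; South: 4; North: 3; Highland: 4

Standard divisor 32497/17 ≈ 1911.588; standard quotas: Lowland 5.025, Coastal 0.725, South 4.205, North 2.541, Highland 4.504.
Rounding up gives 6, 1, 5, 3, 5 = 20 seats, so the divisor must be adjusted.
With modified divisor 2300: modified quotas Lowland 4.177, Coastal 0.603, South 3.495, North 2.112, Highland 3.743.
Rounding up: Lowland 5, Coastal 1, South 4, North 3, Highland 4 (total 17).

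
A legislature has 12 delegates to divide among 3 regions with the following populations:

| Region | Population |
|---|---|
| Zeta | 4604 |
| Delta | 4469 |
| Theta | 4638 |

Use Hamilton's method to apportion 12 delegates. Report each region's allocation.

Zeta 4; Delta 4; Theta 4

Standard divisor: 13711 ÷ 12 ≈ 1142.583.
Standard quotas: Zeta 4.029, Delta 3.911, Theta 4.059.
Lower quotas: Zeta 4, Delta 3, Theta 4 (sum 11, leaving 1 seat).
Remainders in descending order: Delta 0.911, Theta 0.059, Zeta 0.029.
Largest remainder: Delta receives the extra seat.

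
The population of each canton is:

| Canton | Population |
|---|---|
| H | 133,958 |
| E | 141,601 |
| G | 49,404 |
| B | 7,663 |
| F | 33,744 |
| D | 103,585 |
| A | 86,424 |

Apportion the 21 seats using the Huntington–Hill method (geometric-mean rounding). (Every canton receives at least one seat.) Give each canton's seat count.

With divisor 27878: modified quotas H 4.805, E 5.079, G 1.772, B 0.275, F 1.210, D 3.716, A 3.100.
Geometric-mean thresholds: H √(4·5)=4.472, E √(5·6)=5.477, G √(1·2)=1.414, B (min 1), F √(1·2)=1.414, D √(3·4)=3.464, A √(3·4)=3.464.
Each quota rounded against its threshold gives H 5, E 5, G 2, B 1, F 1, D 4, A 3 (total 21).

H: 5, E: 5, G: 2, B: 1, F: 1, D: 4, A: 3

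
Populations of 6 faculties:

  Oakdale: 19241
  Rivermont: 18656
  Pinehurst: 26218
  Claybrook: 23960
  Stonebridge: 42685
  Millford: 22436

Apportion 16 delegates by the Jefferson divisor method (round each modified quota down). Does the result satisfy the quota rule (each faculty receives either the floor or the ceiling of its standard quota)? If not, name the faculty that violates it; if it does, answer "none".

none

Standard quotas: Oakdale 2.010, Rivermont 1.948, Pinehurst 2.738, Claybrook 2.502, Stonebridge 4.458, Millford 2.343.
Jefferson allocation: Oakdale 2, Rivermont 2, Pinehurst 3, Claybrook 2, Stonebridge 5, Millford 2.
Every allocation lies between the lower and upper quota.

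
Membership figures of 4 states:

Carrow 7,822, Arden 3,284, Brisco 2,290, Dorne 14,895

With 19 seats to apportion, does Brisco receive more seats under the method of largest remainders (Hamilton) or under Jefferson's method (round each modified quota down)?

Hamilton: Carrow 5, Arden 2, Brisco 2, Dorne 10.
Jefferson: Carrow 5, Arden 2, Brisco 1, Dorne 11.
Brisco gets 2 under Hamilton and 1 under Jefferson.

Hamilton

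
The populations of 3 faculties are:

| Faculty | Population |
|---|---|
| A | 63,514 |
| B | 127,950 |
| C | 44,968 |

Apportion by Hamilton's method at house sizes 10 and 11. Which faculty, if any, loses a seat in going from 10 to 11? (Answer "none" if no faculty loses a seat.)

none

At 10 seats: A 3, B 5, C 2.
At 11 seats: A 3, B 6, C 2.
No faculty's allocation decreased.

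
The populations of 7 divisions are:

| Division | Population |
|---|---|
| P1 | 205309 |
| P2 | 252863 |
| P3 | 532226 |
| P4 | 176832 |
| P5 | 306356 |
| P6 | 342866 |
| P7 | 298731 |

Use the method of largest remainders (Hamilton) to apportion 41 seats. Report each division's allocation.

P1=4; P2=5; P3=10; P4=3; P5=6; P6=7; P7=6

The standard divisor is 2115183/41 ≈ 51589.829.
Standard quotas: P1 3.9796, P2 4.9014, P3 10.3165, P4 3.4277, P5 5.9383, P6 6.6460, P7 5.7905.
Lower quotas: P1 3, P2 4, P3 10, P4 3, P5 5, P6 6, P7 5 (sum 36, leaving 5 seats).
Remainders in descending order: P1 0.9796, P5 0.9383, P2 0.9014, P7 0.7905, P6 0.6460, P4 0.4277, P3 0.3165.
The surplus seats go to P1, P5, P2, P7, P6.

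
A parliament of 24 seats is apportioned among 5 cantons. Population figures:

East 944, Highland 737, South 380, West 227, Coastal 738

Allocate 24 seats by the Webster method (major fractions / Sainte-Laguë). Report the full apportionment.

East=7; Highland=6; South=3; West=2; Coastal=6

Standard divisor 3026/24 ≈ 126.083; standard quotas: East 7.487, Highland 5.845, South 3.014, West 1.800, Coastal 5.853.
Rounding to the nearest integer gives East 7, Highland 6, South 3, West 2, Coastal 6 — total 24, matching the house size, so no adjustment is needed.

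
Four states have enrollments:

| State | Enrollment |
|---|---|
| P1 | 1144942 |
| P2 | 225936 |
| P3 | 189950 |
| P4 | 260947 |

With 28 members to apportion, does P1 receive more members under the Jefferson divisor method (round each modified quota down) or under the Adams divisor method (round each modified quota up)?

Jefferson: P1 18, P2 3, P3 3, P4 4.
Adams: P1 17, P2 4, P3 3, P4 4.
P1 gets 18 under Jefferson and 17 under Adams.

Jefferson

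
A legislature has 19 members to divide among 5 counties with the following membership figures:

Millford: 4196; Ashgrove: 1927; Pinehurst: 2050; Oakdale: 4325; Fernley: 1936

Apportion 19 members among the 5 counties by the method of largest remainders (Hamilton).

The standard divisor is 14434/19 ≈ 759.684.
Standard quotas: Millford 5.523, Ashgrove 2.537, Pinehurst 2.698, Oakdale 5.693, Fernley 2.548.
Lower quotas: Millford 5, Ashgrove 2, Pinehurst 2, Oakdale 5, Fernley 2 (sum 16, leaving 3 seats).
Remainders in descending order: Pinehurst 0.698, Oakdale 0.693, Fernley 0.548, Ashgrove 0.537, Millford 0.523.
The surplus seats go to Pinehurst, Oakdale, Fernley.

Millford 5; Ashgrove 2; Pinehurst 3; Oakdale 6; Fernley 3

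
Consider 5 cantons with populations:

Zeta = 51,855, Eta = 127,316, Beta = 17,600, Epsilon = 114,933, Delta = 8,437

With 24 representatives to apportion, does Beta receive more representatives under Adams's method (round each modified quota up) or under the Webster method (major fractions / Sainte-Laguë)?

Adams: Zeta 4, Eta 9, Beta 2, Epsilon 8, Delta 1.
Webster: Zeta 4, Eta 9, Beta 1, Epsilon 9, Delta 1.
Beta gets 2 under Adams and 1 under Webster.

Adams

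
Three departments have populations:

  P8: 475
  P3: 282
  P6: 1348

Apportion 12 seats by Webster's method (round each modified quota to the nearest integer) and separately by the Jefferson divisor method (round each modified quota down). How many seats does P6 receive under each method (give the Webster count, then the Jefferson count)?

7 and 8

Webster: P8 3, P3 2, P6 7.
Jefferson: P8 3, P3 1, P6 8.
P6 gets 7 under Webster and 8 under Jefferson.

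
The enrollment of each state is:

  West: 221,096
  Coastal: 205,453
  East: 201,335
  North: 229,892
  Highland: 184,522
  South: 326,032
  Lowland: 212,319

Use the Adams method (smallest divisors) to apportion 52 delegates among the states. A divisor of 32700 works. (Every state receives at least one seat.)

West: 7, Coastal: 7, East: 7, North: 8, Highland: 6, South: 10, Lowland: 7

With modified divisor 32700: modified quotas West 6.761, Coastal 6.283, East 6.157, North 7.030, Highland 5.643, South 9.970, Lowland 6.493.
Rounding up: West 7, Coastal 7, East 7, North 8, Highland 6, South 10, Lowland 7 (total 52).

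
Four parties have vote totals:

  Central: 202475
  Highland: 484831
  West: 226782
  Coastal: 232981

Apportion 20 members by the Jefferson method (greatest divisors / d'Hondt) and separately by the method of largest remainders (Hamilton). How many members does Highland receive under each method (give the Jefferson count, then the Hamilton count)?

Jefferson: Central 3, Highland 9, West 4, Coastal 4.
Hamilton: Central 4, Highland 8, West 4, Coastal 4.
Highland gets 9 under Jefferson and 8 under Hamilton.

9 and 8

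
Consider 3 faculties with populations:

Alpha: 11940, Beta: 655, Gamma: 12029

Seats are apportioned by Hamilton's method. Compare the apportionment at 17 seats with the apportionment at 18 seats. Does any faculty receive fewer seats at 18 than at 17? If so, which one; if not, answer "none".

Beta

At 17 seats: Alpha 8, Beta 1, Gamma 8.
At 18 seats: Alpha 9, Beta 0, Gamma 9.
Beta drops from 1 to 0.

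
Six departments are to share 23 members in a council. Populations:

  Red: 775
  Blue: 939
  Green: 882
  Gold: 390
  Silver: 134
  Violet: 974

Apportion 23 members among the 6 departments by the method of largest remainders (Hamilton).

Total 4094; standard divisor 4094/23 = 178.
Standard quotas: Red 4.354, Blue 5.275, Green 4.955, Gold 2.191, Silver 0.753, Violet 5.472.
Lower quotas: Red 4, Blue 5, Green 4, Gold 2, Silver 0, Violet 5 (sum 20, leaving 3 seats).
Remainders in descending order: Green 0.955, Silver 0.753, Violet 0.472, Red 0.354, Blue 0.275, Gold 0.191.
Largest remainders: Green, Silver, Violet receive the extra seats.

Red: 4, Blue: 5, Green: 5, Gold: 2, Silver: 1, Violet: 6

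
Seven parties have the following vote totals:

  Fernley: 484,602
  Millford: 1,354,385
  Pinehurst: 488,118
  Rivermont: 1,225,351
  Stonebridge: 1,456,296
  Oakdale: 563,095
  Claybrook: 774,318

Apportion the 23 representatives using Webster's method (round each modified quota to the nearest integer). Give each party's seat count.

Fernley 2, Millford 5, Pinehurst 2, Rivermont 4, Stonebridge 5, Oakdale 2, Claybrook 3

Standard divisor 6346165/23 ≈ 275920.217; standard quotas: Fernley 1.756, Millford 4.909, Pinehurst 1.769, Rivermont 4.441, Stonebridge 5.278, Oakdale 2.041, Claybrook 2.806.
Rounding to the nearest integer gives Fernley 2, Millford 5, Pinehurst 2, Rivermont 4, Stonebridge 5, Oakdale 2, Claybrook 3 — total 23, matching the house size, so no adjustment is needed.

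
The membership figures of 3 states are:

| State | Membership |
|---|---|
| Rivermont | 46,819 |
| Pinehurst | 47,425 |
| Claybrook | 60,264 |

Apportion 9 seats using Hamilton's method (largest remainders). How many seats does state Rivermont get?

Standard divisor: 154508 ÷ 9 ≈ 17167.556.
Standard quotas: Rivermont 2.7272, Pinehurst 2.7625, Claybrook 3.5103.
Lower quotas: Rivermont 2, Pinehurst 2, Claybrook 3 (sum 7, leaving 2 seats).
Remainders in descending order: Pinehurst 0.7625, Rivermont 0.7272, Claybrook 0.5103.
Largest remainders: Pinehurst, Rivermont receive the extra seats.
Rivermont receives 3.

3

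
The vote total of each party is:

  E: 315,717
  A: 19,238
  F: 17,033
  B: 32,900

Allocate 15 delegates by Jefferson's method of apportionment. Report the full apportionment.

Standard divisor 384888/15 ≈ 25659.2; standard quotas: E 12.304, A 0.750, F 0.664, B 1.282.
Rounding down gives 12, 0, 0, 1 = 13 seats, so the divisor must be adjusted.
With modified divisor 21800: modified quotas E 14.482, A 0.882, F 0.781, B 1.509.
Rounding down: E 14, A 0, F 0, B 1 (total 15).

E=14, A=0, F=0, B=1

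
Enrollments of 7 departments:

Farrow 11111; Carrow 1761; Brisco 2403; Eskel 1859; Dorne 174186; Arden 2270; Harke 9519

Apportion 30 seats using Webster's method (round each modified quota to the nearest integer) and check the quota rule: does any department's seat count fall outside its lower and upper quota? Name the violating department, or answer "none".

Standard quotas: Farrow 1.641, Carrow 0.260, Brisco 0.355, Eskel 0.275, Dorne 25.728, Arden 0.335, Harke 1.406.
Webster allocation: Farrow 2, Carrow 0, Brisco 0, Eskel 0, Dorne 27, Arden 0, Harke 1.
Dorne has quota 25.728 (lower 25, upper 26) but receives 27 — outside the quota interval.

Dorne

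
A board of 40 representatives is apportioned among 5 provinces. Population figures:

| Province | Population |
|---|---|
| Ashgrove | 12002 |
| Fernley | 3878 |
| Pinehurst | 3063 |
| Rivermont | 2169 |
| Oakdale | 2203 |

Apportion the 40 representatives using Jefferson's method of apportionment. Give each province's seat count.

Standard divisor 23315/40 ≈ 582.875; standard quotas: Ashgrove 20.591, Fernley 6.653, Pinehurst 5.255, Rivermont 3.721, Oakdale 3.780.
Rounding down gives 20, 6, 5, 3, 3 = 37 seats, so the divisor must be adjusted.
With modified divisor 548: modified quotas Ashgrove 21.901, Fernley 7.077, Pinehurst 5.589, Rivermont 3.958, Oakdale 4.020.
Rounding down: Ashgrove 21, Fernley 7, Pinehurst 5, Rivermont 3, Oakdale 4 (total 40).

Ashgrove 21, Fernley 7, Pinehurst 5, Rivermont 3, Oakdale 4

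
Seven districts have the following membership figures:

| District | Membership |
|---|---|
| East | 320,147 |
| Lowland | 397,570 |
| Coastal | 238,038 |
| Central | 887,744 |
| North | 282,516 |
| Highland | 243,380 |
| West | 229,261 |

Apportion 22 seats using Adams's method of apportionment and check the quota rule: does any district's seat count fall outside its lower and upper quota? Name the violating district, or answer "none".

none

Standard quotas: East 2.710, Lowland 3.366, Coastal 2.015, Central 7.516, North 2.392, Highland 2.060, West 1.941.
Adams allocation: East 3, Lowland 3, Coastal 2, Central 7, North 3, Highland 2, West 2.
Every allocation lies between the lower and upper quota.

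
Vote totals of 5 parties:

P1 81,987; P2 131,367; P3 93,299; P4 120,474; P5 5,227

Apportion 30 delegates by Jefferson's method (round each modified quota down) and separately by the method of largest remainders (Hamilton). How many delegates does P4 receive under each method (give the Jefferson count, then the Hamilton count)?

9 and 8

Jefferson: P1 6, P2 9, P3 6, P4 9, P5 0.
Hamilton: P1 6, P2 9, P3 7, P4 8, P5 0.
P4 gets 9 under Jefferson and 8 under Hamilton.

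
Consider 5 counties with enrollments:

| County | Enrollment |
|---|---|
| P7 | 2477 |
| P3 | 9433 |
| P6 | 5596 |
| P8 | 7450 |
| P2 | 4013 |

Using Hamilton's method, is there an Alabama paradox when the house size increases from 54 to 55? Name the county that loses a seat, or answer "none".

At 54 seats: P7 5, P3 18, P6 10, P8 14, P2 7.
At 55 seats: P7 5, P3 18, P6 11, P8 14, P2 7.
No county's allocation decreased.

none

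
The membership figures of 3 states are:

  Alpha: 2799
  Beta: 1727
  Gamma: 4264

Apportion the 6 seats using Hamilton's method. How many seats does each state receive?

The standard divisor is 8790/6 = 1465.
Standard quotas: Alpha 1.911, Beta 1.179, Gamma 2.911.
Lower quotas: Alpha 1, Beta 1, Gamma 2 (sum 4, leaving 2 seats).
Remainders in descending order: Alpha 0.911, Gamma 0.911, Beta 0.179.
The surplus seats go to Alpha, Gamma.

Alpha 2; Beta 1; Gamma 3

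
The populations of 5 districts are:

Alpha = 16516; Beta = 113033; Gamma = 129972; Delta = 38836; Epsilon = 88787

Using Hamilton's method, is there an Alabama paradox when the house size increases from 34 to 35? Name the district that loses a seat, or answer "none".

At 34 seats: Alpha 2, Beta 10, Gamma 11, Delta 3, Epsilon 8.
At 35 seats: Alpha 1, Beta 10, Gamma 12, Delta 4, Epsilon 8.
Alpha drops from 2 to 1.

Alpha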